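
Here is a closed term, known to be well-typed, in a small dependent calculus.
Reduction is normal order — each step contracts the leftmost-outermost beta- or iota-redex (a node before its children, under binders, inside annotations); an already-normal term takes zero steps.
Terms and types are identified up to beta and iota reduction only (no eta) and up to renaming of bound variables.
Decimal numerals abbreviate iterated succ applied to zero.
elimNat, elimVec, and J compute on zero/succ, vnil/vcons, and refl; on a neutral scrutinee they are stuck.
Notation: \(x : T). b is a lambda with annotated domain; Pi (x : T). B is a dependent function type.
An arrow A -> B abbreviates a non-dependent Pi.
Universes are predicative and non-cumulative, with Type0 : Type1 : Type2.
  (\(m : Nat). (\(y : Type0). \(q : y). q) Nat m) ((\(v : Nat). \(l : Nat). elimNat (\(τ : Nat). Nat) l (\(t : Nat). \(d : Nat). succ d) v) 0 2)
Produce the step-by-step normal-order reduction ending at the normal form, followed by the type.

normal-order reduction:
  (\(m : Nat). (\(y : Type0). \(q : y). q) Nat m) ((\(v : Nat). \(l : Nat). elimNat (\(τ : Nat). Nat) l (\(t : Nat). \(d : Nat). succ d) v) 0 2)
  ~> (\(m : Type0). \(y : m). y) Nat ((\(q : Nat). \(v : Nat). elimNat (\(l : Nat). Nat) v (\(τ : Nat). \(t : Nat). succ t) q) 0 2)
  ~> (\(m : Nat). m) ((\(y : Nat). \(q : Nat). elimNat (\(v : Nat). Nat) q (\(l : Nat). \(τ : Nat). succ τ) y) 0 2)
  ~> (\(m : Nat). \(y : Nat). elimNat (\(q : Nat). Nat) y (\(v : Nat). \(l : Nat). succ l) m) 0 2
  ~> (\(m : Nat). elimNat (\(y : Nat). Nat) m (\(q : Nat). \(v : Nat). succ v) 0) 2
  ~> elimNat (\(m : Nat). Nat) 2 (\(y : Nat). \(q : Nat). succ q) 0
  ~> 2
type:
  Nat


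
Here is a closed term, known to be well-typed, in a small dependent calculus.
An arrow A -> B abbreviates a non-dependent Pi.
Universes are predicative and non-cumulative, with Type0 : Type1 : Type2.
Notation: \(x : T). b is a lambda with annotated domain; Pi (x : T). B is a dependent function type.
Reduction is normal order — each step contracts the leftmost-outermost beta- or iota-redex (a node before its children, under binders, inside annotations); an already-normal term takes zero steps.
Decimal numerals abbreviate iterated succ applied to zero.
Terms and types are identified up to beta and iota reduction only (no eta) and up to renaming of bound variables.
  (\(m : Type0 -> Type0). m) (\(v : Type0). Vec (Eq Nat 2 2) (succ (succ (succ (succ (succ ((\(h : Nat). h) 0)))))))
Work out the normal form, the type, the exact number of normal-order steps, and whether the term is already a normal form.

normal form:
  \(m : Type0). Vec (Eq Nat 2 2) 5
the term's type:
  Type0 -> Type0
normal-order step count: 2
term was already normal: no
first redex: a beta-redex


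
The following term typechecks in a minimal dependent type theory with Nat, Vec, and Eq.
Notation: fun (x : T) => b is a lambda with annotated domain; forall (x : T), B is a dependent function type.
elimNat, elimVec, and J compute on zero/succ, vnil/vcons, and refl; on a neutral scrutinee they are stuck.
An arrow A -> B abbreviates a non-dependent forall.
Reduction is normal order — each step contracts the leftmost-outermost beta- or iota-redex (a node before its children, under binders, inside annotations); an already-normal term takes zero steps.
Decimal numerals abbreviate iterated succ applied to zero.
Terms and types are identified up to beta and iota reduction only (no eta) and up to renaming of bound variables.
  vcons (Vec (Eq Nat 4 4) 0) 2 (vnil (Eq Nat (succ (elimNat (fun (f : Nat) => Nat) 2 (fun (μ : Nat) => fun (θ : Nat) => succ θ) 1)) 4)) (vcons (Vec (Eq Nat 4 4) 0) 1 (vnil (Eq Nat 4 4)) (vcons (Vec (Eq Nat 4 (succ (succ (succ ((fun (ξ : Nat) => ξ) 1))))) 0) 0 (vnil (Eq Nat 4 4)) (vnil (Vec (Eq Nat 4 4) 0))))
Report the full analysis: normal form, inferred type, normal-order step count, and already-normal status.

reduced normal form:
  vcons (Vec (Eq Nat 4 4) 0) 2 (vnil (Eq Nat 4 4)) (vcons (Vec (Eq Nat 4 4) 0) 1 (vnil (Eq Nat 4 4)) (vcons (Vec (Eq Nat 4 4) 0) 0 (vnil (Eq Nat 4 4)) (vnil (Vec (Eq Nat 4 4) 0))))
the term's type:
  Vec (Vec (Eq Nat 4 4) 0) 3
normal-order step count: 5
term was already normal: no
first redex: an elimNat iota-redex


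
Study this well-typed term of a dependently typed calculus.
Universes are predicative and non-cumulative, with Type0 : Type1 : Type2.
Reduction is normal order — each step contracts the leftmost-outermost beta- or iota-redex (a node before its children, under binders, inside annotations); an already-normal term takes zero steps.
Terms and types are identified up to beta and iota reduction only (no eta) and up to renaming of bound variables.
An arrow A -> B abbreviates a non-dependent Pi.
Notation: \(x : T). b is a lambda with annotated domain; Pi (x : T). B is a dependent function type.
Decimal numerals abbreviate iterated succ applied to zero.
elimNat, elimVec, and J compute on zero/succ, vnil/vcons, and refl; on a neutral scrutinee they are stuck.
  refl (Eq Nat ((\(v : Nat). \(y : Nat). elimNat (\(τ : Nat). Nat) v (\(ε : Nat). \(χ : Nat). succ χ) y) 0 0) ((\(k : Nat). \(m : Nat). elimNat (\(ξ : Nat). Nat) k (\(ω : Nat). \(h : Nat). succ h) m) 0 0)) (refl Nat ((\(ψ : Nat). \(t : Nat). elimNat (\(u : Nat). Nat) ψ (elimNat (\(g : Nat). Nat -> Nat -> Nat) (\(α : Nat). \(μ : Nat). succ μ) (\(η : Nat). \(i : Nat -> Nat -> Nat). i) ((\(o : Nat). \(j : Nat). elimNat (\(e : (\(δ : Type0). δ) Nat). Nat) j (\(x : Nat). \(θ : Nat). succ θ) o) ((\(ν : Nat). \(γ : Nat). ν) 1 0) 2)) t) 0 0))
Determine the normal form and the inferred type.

resulting normal form:
  refl (Eq Nat 0 0) (refl Nat 0)
the term's type:
  Eq (Eq Nat 0 0) (refl Nat 0) (refl Nat 0)
observation: the first redex contracted is a beta-redex; the normal form is reached in 9 normal-order steps.


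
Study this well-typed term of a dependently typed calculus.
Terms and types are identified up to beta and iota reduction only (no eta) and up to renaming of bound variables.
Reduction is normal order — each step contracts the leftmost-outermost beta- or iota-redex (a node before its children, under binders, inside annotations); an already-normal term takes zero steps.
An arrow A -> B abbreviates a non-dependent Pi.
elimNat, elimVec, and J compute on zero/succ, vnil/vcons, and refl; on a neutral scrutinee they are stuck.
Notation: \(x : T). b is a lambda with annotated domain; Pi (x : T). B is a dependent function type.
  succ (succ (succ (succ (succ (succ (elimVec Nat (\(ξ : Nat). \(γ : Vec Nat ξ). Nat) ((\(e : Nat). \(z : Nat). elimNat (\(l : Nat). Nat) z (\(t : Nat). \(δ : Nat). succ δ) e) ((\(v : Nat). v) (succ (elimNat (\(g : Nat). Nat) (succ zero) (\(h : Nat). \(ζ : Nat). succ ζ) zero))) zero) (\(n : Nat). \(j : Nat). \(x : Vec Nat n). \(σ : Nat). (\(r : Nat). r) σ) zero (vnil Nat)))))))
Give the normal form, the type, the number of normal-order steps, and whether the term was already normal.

reduced normal form:
  succ (succ (succ (succ (succ (succ (succ (succ zero)))))))
the term's type:
  Nat
reduction steps (normal order): 12
already normal: no
first contracted redex: an elimVec iota-redex


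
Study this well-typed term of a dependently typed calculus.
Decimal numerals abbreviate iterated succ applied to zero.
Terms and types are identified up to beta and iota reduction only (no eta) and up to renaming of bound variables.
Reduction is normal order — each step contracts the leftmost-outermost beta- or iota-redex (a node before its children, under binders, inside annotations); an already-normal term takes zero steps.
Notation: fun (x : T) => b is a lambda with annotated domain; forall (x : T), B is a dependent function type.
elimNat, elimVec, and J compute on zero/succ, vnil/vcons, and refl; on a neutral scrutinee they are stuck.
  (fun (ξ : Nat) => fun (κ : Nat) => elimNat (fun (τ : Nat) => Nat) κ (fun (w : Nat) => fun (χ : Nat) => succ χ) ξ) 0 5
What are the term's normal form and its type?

reduced normal form:
  5
type:
  Nat


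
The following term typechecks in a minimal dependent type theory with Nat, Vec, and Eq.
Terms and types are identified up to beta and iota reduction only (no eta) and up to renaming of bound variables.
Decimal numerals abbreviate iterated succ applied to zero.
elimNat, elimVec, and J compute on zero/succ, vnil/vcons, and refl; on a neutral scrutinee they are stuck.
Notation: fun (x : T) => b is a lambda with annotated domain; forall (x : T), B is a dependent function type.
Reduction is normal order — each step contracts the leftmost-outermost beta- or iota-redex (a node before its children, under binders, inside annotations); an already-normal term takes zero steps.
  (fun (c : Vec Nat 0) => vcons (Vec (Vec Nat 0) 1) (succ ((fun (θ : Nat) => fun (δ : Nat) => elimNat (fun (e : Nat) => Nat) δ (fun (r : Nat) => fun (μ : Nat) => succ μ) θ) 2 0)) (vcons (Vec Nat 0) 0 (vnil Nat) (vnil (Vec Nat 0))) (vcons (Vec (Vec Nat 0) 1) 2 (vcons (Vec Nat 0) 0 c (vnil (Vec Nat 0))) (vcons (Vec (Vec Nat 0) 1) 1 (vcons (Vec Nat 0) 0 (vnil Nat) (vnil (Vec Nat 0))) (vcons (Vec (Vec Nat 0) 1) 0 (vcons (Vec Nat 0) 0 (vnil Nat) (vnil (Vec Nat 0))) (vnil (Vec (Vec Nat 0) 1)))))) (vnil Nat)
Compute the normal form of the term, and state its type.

normal form:
  vcons (Vec (Vec Nat 0) 1) 3 (vcons (Vec Nat 0) 0 (vnil Nat) (vnil (Vec Nat 0))) (vcons (Vec (Vec Nat 0) 1) 2 (vcons (Vec Nat 0) 0 (vnil Nat) (vnil (Vec Nat 0))) (vcons (Vec (Vec Nat 0) 1) 1 (vcons (Vec Nat 0) 0 (vnil Nat) (vnil (Vec Nat 0))) (vcons (Vec (Vec Nat 0) 1) 0 (vcons (Vec Nat 0) 0 (vnil Nat) (vnil (Vec Nat 0))) (vnil (Vec (Vec Nat 0) 1)))))
the term's type:
  Vec (Vec (Vec Nat 0) 1) 4
observation: normalization takes exactly 10 steps under the normal-order strategy.


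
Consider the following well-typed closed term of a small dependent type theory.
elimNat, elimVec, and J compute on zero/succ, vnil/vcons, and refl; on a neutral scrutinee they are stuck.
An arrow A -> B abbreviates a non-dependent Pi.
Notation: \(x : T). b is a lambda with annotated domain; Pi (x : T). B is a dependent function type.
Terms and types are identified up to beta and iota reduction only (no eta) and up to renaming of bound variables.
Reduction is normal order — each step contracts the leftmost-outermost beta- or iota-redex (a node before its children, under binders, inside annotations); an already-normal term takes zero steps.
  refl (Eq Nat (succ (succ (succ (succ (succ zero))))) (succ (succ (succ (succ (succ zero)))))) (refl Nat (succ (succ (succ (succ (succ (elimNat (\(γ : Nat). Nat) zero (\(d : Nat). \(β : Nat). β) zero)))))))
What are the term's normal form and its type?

normal form:
  refl (Eq Nat (succ (succ (succ (succ (succ zero))))) (succ (succ (succ (succ (succ zero)))))) (refl Nat (succ (succ (succ (succ (succ zero))))))
the term's type:
  Eq (Eq Nat (succ (succ (succ (succ (succ zero))))) (succ (succ (succ (succ (succ zero)))))) (refl Nat (succ (succ (succ (succ (succ zero)))))) (refl Nat (succ (succ (succ (succ (succ zero))))))


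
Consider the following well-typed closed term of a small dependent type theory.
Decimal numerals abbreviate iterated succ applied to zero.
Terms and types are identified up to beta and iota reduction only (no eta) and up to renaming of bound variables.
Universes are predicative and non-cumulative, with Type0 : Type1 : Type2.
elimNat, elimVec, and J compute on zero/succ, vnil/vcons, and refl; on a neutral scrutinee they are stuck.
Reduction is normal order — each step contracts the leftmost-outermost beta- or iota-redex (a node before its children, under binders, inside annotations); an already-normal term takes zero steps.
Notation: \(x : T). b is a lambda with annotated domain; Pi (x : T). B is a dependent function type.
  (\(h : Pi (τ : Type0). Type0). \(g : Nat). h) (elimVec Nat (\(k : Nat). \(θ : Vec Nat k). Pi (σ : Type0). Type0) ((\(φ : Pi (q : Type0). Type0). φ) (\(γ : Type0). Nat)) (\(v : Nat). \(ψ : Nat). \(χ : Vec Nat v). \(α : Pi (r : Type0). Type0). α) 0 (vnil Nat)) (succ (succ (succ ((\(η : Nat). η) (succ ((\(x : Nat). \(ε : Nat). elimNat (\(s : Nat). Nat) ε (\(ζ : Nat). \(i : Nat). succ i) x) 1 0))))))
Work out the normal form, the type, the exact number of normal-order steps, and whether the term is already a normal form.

resulting normal form:
  \(h : Type0). Nat
type:
  Pi (h : Type0). Type0
steps to reach normal form (normal order): 4
term was already normal: no
first contracted redex: a beta-redex


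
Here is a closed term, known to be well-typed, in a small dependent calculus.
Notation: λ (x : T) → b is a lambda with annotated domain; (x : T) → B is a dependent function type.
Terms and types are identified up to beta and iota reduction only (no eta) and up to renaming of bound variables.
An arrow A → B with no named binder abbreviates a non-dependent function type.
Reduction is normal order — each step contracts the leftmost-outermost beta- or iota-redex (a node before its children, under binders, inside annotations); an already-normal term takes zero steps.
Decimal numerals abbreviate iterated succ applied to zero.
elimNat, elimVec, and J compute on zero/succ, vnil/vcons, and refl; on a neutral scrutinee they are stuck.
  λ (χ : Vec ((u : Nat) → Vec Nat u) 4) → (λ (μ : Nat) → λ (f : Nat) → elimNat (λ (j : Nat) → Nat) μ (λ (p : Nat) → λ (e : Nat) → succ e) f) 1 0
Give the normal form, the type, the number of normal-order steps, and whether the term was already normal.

reduced normal form:
  λ (χ : Vec ((u : Nat) → Vec Nat u) 4) → 1
inferred type:
  Vec ((χ : Nat) → Vec Nat χ) 4 → Nat
steps to reach normal form (normal order): 3
term was already normal: no
first contracted redex: a beta-redex


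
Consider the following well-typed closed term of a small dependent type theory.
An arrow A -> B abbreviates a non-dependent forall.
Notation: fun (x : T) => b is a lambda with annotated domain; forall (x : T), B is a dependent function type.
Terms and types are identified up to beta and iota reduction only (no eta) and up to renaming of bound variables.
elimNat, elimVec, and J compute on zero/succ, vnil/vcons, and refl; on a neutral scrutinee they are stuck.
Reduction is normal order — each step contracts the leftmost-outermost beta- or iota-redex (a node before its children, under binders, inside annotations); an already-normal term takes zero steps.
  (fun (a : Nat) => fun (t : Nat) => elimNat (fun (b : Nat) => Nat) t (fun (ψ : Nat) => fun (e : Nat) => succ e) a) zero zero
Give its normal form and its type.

reduced normal form:
  zero
inferred type:
  Nat


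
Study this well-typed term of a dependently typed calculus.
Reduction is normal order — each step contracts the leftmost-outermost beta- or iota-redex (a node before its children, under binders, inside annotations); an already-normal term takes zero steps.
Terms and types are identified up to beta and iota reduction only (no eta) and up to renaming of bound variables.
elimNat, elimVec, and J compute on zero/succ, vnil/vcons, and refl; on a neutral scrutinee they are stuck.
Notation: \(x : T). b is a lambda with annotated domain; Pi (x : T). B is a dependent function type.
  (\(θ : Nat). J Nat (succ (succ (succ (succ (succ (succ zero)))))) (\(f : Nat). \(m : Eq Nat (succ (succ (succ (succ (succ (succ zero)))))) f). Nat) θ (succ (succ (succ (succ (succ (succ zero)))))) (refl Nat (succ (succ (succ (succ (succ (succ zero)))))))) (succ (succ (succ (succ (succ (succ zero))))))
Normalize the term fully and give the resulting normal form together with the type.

normal form:
  succ (succ (succ (succ (succ (succ zero)))))
inferred type:
  Nat


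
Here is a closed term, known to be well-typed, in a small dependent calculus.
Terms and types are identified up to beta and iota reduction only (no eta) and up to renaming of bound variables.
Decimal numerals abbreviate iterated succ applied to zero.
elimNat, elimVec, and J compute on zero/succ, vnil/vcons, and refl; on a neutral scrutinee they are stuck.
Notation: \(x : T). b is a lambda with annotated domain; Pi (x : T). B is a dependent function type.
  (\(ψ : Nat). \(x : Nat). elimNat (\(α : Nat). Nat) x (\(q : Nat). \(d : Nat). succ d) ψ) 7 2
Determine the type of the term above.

inferred type:
  Nat


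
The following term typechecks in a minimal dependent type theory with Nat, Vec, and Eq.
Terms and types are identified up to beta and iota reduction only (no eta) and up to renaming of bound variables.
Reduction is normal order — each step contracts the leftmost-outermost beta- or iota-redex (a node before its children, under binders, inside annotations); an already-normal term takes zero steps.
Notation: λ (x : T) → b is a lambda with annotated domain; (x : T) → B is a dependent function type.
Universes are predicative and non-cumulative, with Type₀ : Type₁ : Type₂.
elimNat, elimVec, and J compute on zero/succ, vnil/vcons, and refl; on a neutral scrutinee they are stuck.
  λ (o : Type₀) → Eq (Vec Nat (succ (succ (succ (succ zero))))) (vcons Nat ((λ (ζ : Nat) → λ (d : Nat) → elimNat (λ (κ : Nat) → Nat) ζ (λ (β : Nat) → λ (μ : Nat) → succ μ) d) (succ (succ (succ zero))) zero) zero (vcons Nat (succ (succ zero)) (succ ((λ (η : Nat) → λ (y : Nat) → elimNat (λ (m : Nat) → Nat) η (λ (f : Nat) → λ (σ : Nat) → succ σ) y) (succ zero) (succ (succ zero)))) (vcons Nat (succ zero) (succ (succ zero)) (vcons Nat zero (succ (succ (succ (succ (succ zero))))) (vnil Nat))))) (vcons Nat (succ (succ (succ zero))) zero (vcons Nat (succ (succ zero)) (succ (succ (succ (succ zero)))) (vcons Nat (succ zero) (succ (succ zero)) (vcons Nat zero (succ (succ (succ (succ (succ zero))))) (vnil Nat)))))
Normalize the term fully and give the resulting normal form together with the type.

normal form:
  λ (o : Type₀) → Eq (Vec Nat (succ (succ (succ (succ zero))))) (vcons Nat (succ (succ (succ zero))) zero (vcons Nat (succ (succ zero)) (succ (succ (succ (succ zero)))) (vcons Nat (succ zero) (succ (succ zero)) (vcons Nat zero (succ (succ (succ (succ (succ zero))))) (vnil Nat))))) (vcons Nat (succ (succ (succ zero))) zero (vcons Nat (succ (succ zero)) (succ (succ (succ (succ zero)))) (vcons Nat (succ zero) (succ (succ zero)) (vcons Nat zero (succ (succ (succ (succ (succ zero))))) (vnil Nat)))))
inferred type:
  (o : Type₀) → Type₀


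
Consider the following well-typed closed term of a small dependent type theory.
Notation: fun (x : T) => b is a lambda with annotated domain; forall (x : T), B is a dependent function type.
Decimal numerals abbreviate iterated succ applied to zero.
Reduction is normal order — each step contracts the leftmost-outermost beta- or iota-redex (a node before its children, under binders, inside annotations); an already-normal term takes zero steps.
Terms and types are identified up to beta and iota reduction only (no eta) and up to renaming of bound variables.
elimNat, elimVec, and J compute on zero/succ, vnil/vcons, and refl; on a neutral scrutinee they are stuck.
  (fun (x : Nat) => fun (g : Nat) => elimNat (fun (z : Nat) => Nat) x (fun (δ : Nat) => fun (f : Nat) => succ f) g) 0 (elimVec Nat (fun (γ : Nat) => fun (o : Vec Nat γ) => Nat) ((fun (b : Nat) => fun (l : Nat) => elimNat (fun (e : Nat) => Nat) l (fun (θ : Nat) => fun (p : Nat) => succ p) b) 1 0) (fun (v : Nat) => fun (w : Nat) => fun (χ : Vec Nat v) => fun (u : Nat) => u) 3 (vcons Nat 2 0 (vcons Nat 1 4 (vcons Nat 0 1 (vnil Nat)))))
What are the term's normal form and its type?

normal form:
  1
type:
  Nat
observation: normalization takes exactly 28 steps under the normal-order strategy.


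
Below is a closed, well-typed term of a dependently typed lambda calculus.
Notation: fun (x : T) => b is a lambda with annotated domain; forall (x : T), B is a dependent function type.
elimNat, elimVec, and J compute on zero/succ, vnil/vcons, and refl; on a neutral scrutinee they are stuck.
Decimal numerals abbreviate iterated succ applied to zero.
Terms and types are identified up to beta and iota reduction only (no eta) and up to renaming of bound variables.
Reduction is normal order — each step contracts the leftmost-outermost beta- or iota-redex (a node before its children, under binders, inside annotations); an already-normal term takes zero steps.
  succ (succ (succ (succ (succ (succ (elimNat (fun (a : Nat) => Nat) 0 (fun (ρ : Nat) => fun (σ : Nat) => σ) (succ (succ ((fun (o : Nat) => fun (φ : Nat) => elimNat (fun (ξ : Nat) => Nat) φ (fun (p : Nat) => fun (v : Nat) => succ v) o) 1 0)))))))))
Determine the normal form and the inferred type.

resulting normal form:
  6
the term's type:
  Nat
observation: the first redex contracted is an elimNat iota-redex; the normal form is reached in 16 normal-order steps.


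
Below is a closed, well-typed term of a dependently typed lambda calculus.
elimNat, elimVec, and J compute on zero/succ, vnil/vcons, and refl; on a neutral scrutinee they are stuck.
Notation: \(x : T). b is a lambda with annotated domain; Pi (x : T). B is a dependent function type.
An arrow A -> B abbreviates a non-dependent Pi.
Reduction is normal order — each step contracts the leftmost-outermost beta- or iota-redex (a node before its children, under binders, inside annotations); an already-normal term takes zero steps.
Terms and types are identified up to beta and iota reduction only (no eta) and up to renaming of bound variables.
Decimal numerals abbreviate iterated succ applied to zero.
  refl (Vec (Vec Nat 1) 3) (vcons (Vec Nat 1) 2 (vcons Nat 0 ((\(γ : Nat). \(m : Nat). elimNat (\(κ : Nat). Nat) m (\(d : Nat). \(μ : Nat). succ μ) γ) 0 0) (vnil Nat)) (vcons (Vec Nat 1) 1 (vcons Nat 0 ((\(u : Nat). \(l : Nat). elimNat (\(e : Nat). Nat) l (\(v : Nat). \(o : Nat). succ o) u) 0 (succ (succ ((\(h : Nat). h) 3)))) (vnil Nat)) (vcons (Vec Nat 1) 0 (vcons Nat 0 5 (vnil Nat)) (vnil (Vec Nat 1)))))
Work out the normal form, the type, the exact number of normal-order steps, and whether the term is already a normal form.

resulting normal form:
  refl (Vec (Vec Nat 1) 3) (vcons (Vec Nat 1) 2 (vcons Nat 0 0 (vnil Nat)) (vcons (Vec Nat 1) 1 (vcons Nat 0 5 (vnil Nat)) (vcons (Vec Nat 1) 0 (vcons Nat 0 5 (vnil Nat)) (vnil (Vec Nat 1)))))
type:
  Eq (Vec (Vec Nat 1) 3) (vcons (Vec Nat 1) 2 (vcons Nat 0 0 (vnil Nat)) (vcons (Vec Nat 1) 1 (vcons Nat 0 5 (vnil Nat)) (vcons (Vec Nat 1) 0 (vcons Nat 0 5 (vnil Nat)) (vnil (Vec Nat 1))))) (vcons (Vec Nat 1) 2 (vcons Nat 0 0 (vnil Nat)) (vcons (Vec Nat 1) 1 (vcons Nat 0 5 (vnil Nat)) (vcons (Vec Nat 1) 0 (vcons Nat 0 5 (vnil Nat)) (vnil (Vec Nat 1)))))
reduction steps (normal order): 7
term was already normal: no
first redex: a beta-redex


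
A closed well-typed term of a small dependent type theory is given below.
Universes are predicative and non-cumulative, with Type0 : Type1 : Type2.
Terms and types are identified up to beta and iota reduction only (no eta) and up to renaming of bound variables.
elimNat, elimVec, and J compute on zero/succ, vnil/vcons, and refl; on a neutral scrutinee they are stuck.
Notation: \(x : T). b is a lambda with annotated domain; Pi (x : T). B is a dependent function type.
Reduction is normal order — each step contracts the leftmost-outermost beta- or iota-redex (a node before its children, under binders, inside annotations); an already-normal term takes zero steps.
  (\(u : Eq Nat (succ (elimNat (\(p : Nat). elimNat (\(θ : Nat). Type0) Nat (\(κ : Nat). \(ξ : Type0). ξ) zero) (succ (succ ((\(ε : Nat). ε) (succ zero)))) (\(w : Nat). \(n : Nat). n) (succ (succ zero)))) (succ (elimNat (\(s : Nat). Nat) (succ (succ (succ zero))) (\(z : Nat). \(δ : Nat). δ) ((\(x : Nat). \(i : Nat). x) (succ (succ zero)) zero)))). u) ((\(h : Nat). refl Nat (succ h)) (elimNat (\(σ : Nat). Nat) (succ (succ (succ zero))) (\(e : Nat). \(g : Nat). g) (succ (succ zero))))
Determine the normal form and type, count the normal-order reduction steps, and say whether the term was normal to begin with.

normal form:
  refl Nat (succ (succ (succ (succ zero))))
inferred type:
  Eq Nat (succ (succ (succ (succ zero)))) (succ (succ (succ (succ zero))))
normal-order step count: 9
term was already normal: no
first contracted redex: a beta-redex


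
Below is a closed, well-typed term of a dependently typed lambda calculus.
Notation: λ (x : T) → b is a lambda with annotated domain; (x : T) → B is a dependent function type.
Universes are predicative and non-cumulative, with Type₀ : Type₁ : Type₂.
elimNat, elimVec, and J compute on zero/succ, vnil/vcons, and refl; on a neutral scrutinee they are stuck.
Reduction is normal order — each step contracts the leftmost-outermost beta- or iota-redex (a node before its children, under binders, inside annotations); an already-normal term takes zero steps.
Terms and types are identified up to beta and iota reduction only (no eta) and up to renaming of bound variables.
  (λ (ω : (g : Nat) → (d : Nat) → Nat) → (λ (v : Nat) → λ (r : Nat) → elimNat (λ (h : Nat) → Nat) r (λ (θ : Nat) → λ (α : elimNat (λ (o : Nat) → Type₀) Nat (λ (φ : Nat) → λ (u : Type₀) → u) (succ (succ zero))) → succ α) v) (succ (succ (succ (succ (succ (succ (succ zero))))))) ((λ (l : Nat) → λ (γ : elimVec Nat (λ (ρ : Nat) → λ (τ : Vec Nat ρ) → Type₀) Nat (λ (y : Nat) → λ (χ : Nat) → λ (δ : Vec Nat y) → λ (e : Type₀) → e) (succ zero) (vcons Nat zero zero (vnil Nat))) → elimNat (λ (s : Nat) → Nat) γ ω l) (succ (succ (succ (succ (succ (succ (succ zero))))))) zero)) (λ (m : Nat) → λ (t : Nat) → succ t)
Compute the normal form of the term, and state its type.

normal form:
  succ (succ (succ (succ (succ (succ (succ (succ (succ (succ (succ (succ (succ (succ zero)))))))))))))
the term's type:
  Nat
observation: normalization takes exactly 49 steps under the normal-order strategy.


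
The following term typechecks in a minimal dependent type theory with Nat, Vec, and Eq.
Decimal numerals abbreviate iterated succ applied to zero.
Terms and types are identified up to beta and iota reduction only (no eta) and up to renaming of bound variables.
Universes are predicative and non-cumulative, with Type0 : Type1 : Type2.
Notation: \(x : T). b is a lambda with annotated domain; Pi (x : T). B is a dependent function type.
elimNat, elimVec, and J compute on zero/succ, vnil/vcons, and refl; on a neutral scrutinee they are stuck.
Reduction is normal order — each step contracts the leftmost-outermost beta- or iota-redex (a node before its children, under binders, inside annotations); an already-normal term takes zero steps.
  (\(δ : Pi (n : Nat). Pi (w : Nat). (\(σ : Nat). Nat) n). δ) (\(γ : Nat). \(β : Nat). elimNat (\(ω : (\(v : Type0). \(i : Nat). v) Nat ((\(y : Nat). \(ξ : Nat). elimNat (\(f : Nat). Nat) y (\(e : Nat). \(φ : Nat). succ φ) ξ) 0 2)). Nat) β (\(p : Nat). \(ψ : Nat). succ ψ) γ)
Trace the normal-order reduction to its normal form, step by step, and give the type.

normal-order reduction sequence:
  (\(δ : Pi (n : Nat). Pi (w : Nat). (\(σ : Nat). Nat) n). δ) (\(γ : Nat). \(β : Nat). elimNat (\(ω : (\(v : Type0). \(i : Nat). v) Nat ((\(y : Nat). \(ξ : Nat). elimNat (\(f : Nat). Nat) y (\(e : Nat). \(φ : Nat). succ φ) ξ) 0 2)). Nat) β (\(p : Nat). \(ψ : Nat). succ ψ) γ)
  ~> \(δ : Nat). \(n : Nat). elimNat (\(w : (\(σ : Type0). \(γ : Nat). σ) Nat ((\(β : Nat). \(ω : Nat). elimNat (\(v : Nat). Nat) β (\(i : Nat). \(y : Nat). succ y) ω) 0 2)). Nat) n (\(ξ : Nat). \(f : Nat). succ f) δ
  ~> \(δ : Nat). \(n : Nat). elimNat (\(w : (\(σ : Nat). Nat) ((\(γ : Nat). \(β : Nat). elimNat (\(ω : Nat). Nat) γ (\(v : Nat). \(i : Nat). succ i) β) 0 2)). Nat) n (\(y : Nat). \(ξ : Nat). succ ξ) δ
  ~> \(δ : Nat). \(n : Nat). elimNat (\(w : Nat). Nat) n (\(σ : Nat). \(γ : Nat). succ γ) δ
type:
  Pi (δ : Nat). Pi (n : Nat). Nat


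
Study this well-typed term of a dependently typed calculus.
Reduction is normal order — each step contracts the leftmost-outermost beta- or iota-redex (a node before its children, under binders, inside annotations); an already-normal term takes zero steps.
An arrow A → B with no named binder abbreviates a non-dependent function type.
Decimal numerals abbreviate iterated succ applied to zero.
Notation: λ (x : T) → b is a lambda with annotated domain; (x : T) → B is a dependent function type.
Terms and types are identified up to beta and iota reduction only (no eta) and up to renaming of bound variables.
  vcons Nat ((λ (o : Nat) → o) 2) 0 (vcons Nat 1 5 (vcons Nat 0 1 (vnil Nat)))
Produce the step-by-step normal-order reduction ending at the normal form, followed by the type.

normal-order reduction sequence:
  vcons Nat ((λ (o : Nat) → o) 2) 0 (vcons Nat 1 5 (vcons Nat 0 1 (vnil Nat)))
  ~> vcons Nat 2 0 (vcons Nat 1 5 (vcons Nat 0 1 (vnil Nat)))
inferred type:
  Vec Nat 3


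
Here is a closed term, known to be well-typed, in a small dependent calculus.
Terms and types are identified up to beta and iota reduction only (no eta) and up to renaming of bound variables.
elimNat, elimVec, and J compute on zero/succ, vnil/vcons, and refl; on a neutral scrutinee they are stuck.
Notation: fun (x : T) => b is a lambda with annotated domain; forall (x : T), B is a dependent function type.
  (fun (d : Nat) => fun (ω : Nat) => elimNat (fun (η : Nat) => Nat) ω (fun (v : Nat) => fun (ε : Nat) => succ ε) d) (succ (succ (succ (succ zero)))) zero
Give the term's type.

inferred type:
  Nat


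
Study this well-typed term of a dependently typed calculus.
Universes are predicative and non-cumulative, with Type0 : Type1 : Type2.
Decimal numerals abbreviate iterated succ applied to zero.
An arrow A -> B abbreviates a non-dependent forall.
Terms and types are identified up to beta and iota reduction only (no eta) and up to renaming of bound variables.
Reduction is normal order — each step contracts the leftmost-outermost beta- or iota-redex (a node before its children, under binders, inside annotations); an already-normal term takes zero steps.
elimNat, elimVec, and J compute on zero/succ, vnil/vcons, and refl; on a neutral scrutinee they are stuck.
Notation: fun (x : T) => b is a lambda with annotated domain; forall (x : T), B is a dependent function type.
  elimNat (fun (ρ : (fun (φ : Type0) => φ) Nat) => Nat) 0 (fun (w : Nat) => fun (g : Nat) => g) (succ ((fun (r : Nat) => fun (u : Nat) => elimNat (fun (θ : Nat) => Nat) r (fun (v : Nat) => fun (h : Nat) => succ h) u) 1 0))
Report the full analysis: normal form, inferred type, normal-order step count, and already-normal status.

resulting normal form:
  0
type:
  Nat
normal-order step count: 11
already normal: no
first redex: an elimNat iota-redex


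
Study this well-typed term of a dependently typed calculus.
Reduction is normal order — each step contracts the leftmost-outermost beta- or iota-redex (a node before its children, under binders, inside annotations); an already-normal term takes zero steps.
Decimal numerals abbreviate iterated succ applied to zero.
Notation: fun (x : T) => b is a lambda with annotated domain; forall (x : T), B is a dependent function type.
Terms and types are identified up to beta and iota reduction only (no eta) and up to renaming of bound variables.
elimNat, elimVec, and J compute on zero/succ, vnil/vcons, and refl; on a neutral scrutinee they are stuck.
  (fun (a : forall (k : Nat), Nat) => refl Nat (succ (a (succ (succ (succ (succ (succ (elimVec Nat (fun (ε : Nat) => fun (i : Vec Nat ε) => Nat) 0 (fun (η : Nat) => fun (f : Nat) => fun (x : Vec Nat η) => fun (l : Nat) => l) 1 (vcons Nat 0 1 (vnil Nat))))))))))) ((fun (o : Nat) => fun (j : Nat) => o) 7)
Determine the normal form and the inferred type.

normal form:
  refl Nat 8
inferred type:
  Eq Nat 8 8


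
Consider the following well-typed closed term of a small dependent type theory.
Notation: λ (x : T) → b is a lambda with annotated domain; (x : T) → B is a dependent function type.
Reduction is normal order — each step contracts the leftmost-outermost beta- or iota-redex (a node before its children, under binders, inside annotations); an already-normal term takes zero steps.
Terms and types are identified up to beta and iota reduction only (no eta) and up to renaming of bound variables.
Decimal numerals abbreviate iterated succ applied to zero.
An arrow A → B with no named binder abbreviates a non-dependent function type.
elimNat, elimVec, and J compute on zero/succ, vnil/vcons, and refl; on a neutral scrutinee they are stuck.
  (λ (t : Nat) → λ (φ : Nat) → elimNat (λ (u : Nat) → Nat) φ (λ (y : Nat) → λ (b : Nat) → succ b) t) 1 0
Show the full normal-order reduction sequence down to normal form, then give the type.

normal-order reduction sequence:
  (λ (t : Nat) → λ (φ : Nat) → elimNat (λ (u : Nat) → Nat) φ (λ (y : Nat) → λ (b : Nat) → succ b) t) 1 0
  ~> (λ (t : Nat) → elimNat (λ (φ : Nat) → Nat) t (λ (u : Nat) → λ (y : Nat) → succ y) 1) 0
  ~> elimNat (λ (t : Nat) → Nat) 0 (λ (φ : Nat) → λ (u : Nat) → succ u) 1
  ~> (λ (t : Nat) → λ (φ : Nat) → succ φ) 0 (elimNat (λ (u : Nat) → Nat) 0 (λ (y : Nat) → λ (b : Nat) → succ b) 0)
  ~> (λ (t : Nat) → succ t) (elimNat (λ (φ : Nat) → Nat) 0 (λ (u : Nat) → λ (y : Nat) → succ y) 0)
  ~> succ (elimNat (λ (t : Nat) → Nat) 0 (λ (φ : Nat) → λ (u : Nat) → succ u) 0)
  ~> 1
the term's type:
  Nat


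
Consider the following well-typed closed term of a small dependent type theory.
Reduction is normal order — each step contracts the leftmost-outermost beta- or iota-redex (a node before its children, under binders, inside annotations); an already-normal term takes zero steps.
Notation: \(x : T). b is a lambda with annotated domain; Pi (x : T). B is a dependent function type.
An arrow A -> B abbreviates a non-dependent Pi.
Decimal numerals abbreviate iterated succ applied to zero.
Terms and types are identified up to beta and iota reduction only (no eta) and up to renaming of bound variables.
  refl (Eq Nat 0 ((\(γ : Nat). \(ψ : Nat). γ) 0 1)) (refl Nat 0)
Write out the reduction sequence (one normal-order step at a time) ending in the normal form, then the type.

normal-order reduction sequence:
  refl (Eq Nat 0 ((\(γ : Nat). \(ψ : Nat). γ) 0 1)) (refl Nat 0)
  ~> refl (Eq Nat 0 ((\(γ : Nat). 0) 1)) (refl Nat 0)
  ~> refl (Eq Nat 0 0) (refl Nat 0)
the term's type:
  Eq (Eq Nat 0 0) (refl Nat 0) (refl Nat 0)


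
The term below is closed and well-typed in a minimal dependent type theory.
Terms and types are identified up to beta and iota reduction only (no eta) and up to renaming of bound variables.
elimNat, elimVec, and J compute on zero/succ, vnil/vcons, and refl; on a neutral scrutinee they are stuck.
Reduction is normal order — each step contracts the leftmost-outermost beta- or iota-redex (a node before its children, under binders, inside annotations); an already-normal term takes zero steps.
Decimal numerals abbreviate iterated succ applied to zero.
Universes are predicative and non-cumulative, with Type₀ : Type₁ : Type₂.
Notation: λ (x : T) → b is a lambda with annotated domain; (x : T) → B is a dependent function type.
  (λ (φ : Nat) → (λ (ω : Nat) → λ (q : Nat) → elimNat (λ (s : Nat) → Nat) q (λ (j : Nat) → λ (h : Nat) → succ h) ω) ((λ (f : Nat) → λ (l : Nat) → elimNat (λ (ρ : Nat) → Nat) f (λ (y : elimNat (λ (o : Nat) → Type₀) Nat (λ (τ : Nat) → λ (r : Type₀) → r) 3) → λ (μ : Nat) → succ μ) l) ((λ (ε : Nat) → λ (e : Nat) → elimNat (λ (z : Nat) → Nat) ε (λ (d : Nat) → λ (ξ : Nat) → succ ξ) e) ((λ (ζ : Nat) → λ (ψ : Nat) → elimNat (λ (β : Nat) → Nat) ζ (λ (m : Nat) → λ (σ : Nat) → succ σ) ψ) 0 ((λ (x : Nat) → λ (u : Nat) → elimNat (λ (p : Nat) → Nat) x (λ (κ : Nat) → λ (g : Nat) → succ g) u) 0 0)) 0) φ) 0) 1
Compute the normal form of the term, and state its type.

reduced normal form:
  1
type:
  Nat
observation: 22 normal-order steps normalize the term, beginning with a beta-redex.


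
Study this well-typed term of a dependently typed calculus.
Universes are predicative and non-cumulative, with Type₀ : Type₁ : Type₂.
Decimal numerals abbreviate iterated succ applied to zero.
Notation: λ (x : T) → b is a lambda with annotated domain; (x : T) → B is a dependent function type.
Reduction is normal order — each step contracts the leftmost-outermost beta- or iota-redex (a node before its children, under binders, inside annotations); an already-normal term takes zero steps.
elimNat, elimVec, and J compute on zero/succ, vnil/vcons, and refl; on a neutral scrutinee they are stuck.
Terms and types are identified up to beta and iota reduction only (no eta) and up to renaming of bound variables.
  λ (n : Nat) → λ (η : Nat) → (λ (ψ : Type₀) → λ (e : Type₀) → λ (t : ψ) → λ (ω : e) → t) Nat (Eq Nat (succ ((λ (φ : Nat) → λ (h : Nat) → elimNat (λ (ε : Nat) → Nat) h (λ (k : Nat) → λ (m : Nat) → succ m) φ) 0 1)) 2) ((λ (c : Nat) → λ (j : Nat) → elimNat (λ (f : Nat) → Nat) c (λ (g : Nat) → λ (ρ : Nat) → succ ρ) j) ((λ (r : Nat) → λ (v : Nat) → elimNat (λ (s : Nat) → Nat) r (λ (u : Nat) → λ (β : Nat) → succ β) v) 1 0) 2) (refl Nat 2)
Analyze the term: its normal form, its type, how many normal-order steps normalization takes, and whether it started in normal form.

normal form:
  λ (n : Nat) → λ (η : Nat) → 3
inferred type:
  (n : Nat) → (η : Nat) → Nat
steps to reach normal form (normal order): 16
term was already normal: no
first redex: a beta-redex


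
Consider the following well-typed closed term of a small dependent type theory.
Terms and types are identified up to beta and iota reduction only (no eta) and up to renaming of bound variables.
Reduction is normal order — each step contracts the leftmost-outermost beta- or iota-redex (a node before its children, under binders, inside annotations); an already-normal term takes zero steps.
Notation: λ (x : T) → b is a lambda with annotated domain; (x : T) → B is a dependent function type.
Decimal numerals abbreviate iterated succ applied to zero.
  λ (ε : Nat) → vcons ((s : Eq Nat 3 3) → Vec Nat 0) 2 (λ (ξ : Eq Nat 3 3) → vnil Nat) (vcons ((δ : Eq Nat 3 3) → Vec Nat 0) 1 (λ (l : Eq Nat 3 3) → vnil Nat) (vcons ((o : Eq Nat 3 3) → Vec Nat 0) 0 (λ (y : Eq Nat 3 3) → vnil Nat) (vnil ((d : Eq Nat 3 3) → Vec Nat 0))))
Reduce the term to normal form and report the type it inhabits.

normal form:
  λ (ε : Nat) → vcons ((s : Eq Nat 3 3) → Vec Nat 0) 2 (λ (ξ : Eq Nat 3 3) → vnil Nat) (vcons ((δ : Eq Nat 3 3) → Vec Nat 0) 1 (λ (l : Eq Nat 3 3) → vnil Nat) (vcons ((o : Eq Nat 3 3) → Vec Nat 0) 0 (λ (y : Eq Nat 3 3) → vnil Nat) (vnil ((d : Eq Nat 3 3) → Vec Nat 0))))
inferred type:
  (ε : Nat) → Vec ((s : Eq Nat 3 3) → Vec Nat 0) 3


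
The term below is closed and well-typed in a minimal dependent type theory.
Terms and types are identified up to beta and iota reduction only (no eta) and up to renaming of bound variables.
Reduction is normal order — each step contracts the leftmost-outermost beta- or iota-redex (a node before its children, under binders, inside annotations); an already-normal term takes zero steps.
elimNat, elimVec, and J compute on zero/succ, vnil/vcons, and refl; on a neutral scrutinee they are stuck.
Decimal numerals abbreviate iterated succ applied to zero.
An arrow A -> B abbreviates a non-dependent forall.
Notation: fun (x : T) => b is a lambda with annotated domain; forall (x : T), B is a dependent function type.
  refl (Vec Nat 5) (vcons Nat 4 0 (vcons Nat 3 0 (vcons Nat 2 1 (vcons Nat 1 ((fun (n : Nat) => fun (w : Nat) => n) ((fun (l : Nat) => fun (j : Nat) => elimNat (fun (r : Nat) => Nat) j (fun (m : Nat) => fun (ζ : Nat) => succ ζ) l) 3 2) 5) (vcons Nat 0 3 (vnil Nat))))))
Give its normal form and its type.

reduced normal form:
  refl (Vec Nat 5) (vcons Nat 4 0 (vcons Nat 3 0 (vcons Nat 2 1 (vcons Nat 1 5 (vcons Nat 0 3 (vnil Nat))))))
the term's type:
  Eq (Vec Nat 5) (vcons Nat 4 0 (vcons Nat 3 0 (vcons Nat 2 1 (vcons Nat 1 5 (vcons Nat 0 3 (vnil Nat)))))) (vcons Nat 4 0 (vcons Nat 3 0 (vcons Nat 2 1 (vcons Nat 1 5 (vcons Nat 0 3 (vnil Nat))))))
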